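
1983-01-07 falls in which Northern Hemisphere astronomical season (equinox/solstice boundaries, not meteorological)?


Date: January 7
Astronomical Winter (approx.; exact equinox/solstice day varies by year): December 21 to March 19
January 7 falls within the Winter window

Winter


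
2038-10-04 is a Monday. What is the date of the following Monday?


Current: Monday
Target: Monday
Days ahead: 7

Next Monday: 2038-10-11


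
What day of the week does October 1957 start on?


Target: October 1, 1957
Anchor: Jan 1, 1957. With p = 1957 - 1 = 1956: (p + p//4 - p//100 + p//400) mod 7 = (1956 + 489 - 19 + 4) mod 7 = 2430 mod 7 = 1 -> Tuesday (Mon=0 ... Sun=6)
Days before October (Jan-Sep): 273 days
Weekday index = (1 + 273) mod 7 = 1

Tuesday


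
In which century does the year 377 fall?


Century = (year - 1) // 100 + 1
= (377 - 1) // 100 + 1
= 376 // 100 + 1
= 3 + 1

4th century


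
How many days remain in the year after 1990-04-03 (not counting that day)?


Day of year: 93 of 365
Remaining = 365 - 93

272 days


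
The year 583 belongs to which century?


Century = (year - 1) // 100 + 1
= (583 - 1) // 100 + 1
= 582 // 100 + 1
= 5 + 1

6th century


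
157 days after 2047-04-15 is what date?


Start: 2047-04-15, add 157 days
April 2047 has 30 days: 30 - 15 = 15 days to April 30 -> 142 left
May 2047 has 31 days -> 111 left
June 2047 has 30 days -> 81 left
July 2047 has 31 days -> 50 left
August 2047 has 31 days -> 19 left
September 2047: 19 <= 30 -> lands on September 19

Result: 2047-09-19


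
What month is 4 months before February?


February is month 2
2 - 4 = -2; wrap: -2 + 12 = 10

October


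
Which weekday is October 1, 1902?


Target: October 1, 1902
Anchor: Jan 1, 1902. With p = 1902 - 1 = 1901: (p + p//4 - p//100 + p//400) mod 7 = (1901 + 475 - 19 + 4) mod 7 = 2361 mod 7 = 2 -> Wednesday (Mon=0 ... Sun=6)
Days before October (Jan-Sep): 273 days
Weekday index = (2 + 273) mod 7 = 2

Wednesday


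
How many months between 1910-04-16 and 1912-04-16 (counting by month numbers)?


From April 1910 to April 1912
2 years * 12 = 24 months = 24

24 months


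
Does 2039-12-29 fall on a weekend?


Anchor: Jan 1, 2039. With p = 2039 - 1 = 2038: (p + p//4 - p//100 + p//400) mod 7 = (2038 + 509 - 20 + 5) mod 7 = 2532 mod 7 = 5 -> Saturday (Mon=0 ... Sun=6)
Day of year: 363; offset = 362
Weekday index = (5 + 362) mod 7 = 3 -> Thursday
Weekend days: Saturday, Sunday

No


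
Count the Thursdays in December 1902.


December 1902 has 31 days
Anchor: Jan 1, 1902. With p = 1902 - 1 = 1901: (p + p//4 - p//100 + p//400) mod 7 = (1901 + 475 - 19 + 4) mod 7 = 2361 mod 7 = 2 -> Wednesday (Mon=0 ... Sun=6)
Days before December (Jan-Nov): 334; December 1 index = (2 + 334) mod 7 = 0 -> Monday
First Thursday is December 4
Thursdays: 4, 11, 18, 25

4 Thursdays


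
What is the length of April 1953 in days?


April 1953

30 days


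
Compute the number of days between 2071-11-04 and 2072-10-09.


From 2071-11-04 to 2072-10-09
2071-11-04: days before November = 31 + 28 + 31 + 30 + 31 + 30 + 31 + 31 + 30 + 31 = 304 (2071 is not a leap year); day of year = 304 + 4 = 308
2072-10-09: days before October = 31 + 29 + 31 + 30 + 31 + 30 + 31 + 31 + 30 = 274 (2072 is a leap year); day of year = 274 + 9 = 283
Rest of 2071: 365 - 308 = 57
Total = 57 + 283 = 340

340 days


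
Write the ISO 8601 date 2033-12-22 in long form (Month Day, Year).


ISO 2033-12-22 parses as year=2033, month=12, day=22
Month 12 -> December

December 22, 2033


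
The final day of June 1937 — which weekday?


June 1937 has 30 days
Anchor: Jan 1, 1937. With p = 1937 - 1 = 1936: (p + p//4 - p//100 + p//400) mod 7 = (1936 + 484 - 19 + 4) mod 7 = 2405 mod 7 = 4 -> Friday (Mon=0 ... Sun=6)
Days before June (Jan-May): 151; June 1 index = (4 + 151) mod 7 = 1 -> Tuesday
Last day offset: 30 - 1 = 29 days
Weekday index = (1 + 29) mod 7 = 2

Wednesday, June 30


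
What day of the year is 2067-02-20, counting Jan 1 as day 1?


Date: February 20, 2067
Days in months 1 through 1: 31
Plus 20 days in February

Day of year: 51


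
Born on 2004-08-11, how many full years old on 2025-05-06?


Birth: 2004-08-11
Reference: 2025-05-06
Year difference: 2025 - 2004 = 21
Birthday not yet reached in 2025, subtract 1

20 years old


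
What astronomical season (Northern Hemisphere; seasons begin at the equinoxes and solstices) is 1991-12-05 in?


Date: December 5
Astronomical Autumn (approx.; exact equinox/solstice day varies by year): September 22 to December 20
December 5 falls within the Autumn window

Autumn


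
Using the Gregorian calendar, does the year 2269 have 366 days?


Gregorian leap year rule: divisible by 4, but not by 100, unless also by 400.
2269 is not divisible by 4 -> not a leap year

No


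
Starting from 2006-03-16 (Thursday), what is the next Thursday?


Current: Thursday
Target: Thursday
Days ahead: 7

Next Thursday: 2006-03-23


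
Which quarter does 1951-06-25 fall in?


Month: June (month 6)
Q1: Jan-Mar, Q2: Apr-Jun, Q3: Jul-Sep, Q4: Oct-Dec

Q2


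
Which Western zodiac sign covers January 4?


Date: January 4
Conventional tropical zodiac dates: Capricorn from December 22 onward; Aquarius starts January 20
January 4 falls within the Capricorn range

Capricorn


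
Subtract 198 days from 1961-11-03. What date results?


Start: 1961-11-03, subtract 198 days
Back 3 days from November 3 reaches October 31, 1961 -> 195 left
October 1961 has 31 days -> back to September 30, 1961 -> 164 left
September 1961 has 30 days -> back to August 31, 1961 -> 134 left
August 1961 has 31 days -> back to July 31, 1961 -> 103 left
July 1961 has 31 days -> back to June 30, 1961 -> 72 left
June 1961 has 30 days -> back to May 31, 1961 -> 42 left
May 1961 has 31 days -> back to April 30, 1961 -> 11 left
April 1961: 30 - 11 = 19 -> lands on April 19

Result: 1961-04-19


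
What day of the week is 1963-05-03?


Date: May 3, 1963
Anchor: Jan 1, 1963. With p = 1963 - 1 = 1962: (p + p//4 - p//100 + p//400) mod 7 = (1962 + 490 - 19 + 4) mod 7 = 2437 mod 7 = 1 -> Tuesday (Mon=0 ... Sun=6)
Days before May (Jan-Apr): 120; offset = 120 + 3 - 1 = 122
Weekday index = (1 + 122) mod 7 = 4

Day of the week: Friday


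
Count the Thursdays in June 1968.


June 1968 has 30 days
Anchor: Jan 1, 1968. With p = 1968 - 1 = 1967: (p + p//4 - p//100 + p//400) mod 7 = (1967 + 491 - 19 + 4) mod 7 = 2443 mod 7 = 0 -> Monday (Mon=0 ... Sun=6)
Days before June (Jan-May): 152; June 1 index = (0 + 152) mod 7 = 5 -> Saturday
First Thursday is June 6
Thursdays: 6, 13, 20, 27

4 Thursdays


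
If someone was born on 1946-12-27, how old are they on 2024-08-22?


Birth: 1946-12-27
Reference: 2024-08-22
Year difference: 2024 - 1946 = 78
Birthday not yet reached in 2024, subtract 1

77 years old


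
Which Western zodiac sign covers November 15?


Date: November 15
Conventional tropical zodiac dates: Scorpio from October 23 onward; Sagittarius starts November 22
November 15 falls within the Scorpio range

Scorpio


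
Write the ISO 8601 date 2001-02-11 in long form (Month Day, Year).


ISO 2001-02-11 parses as year=2001, month=02, day=11
Month 2 -> February

February 11, 2001


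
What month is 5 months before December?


December is month 12
12 - 5 = 7

July


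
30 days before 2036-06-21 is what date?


Start: 2036-06-21, subtract 30 days
Back 21 days from June 21 reaches May 31, 2036 -> 9 left
May 2036: 31 - 9 = 22 -> lands on May 22

Result: 2036-05-22


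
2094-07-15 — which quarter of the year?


Month: July (month 7)
Q1: Jan-Mar, Q2: Apr-Jun, Q3: Jul-Sep, Q4: Oct-Dec

Q3


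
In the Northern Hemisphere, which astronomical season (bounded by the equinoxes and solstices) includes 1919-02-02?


Date: February 2
Astronomical Winter (approx.; exact equinox/solstice day varies by year): December 21 to March 19
February 2 falls within the Winter window

Winter


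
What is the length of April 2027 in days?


April 2027

30 days


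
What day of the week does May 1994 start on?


Target: May 1, 1994
Anchor: Jan 1, 1994. With p = 1994 - 1 = 1993: (p + p//4 - p//100 + p//400) mod 7 = (1993 + 498 - 19 + 4) mod 7 = 2476 mod 7 = 5 -> Saturday (Mon=0 ... Sun=6)
Days before May (Jan-Apr): 120 days
Weekday index = (5 + 120) mod 7 = 6

Sunday


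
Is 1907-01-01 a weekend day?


Anchor: Jan 1, 1907. With p = 1907 - 1 = 1906: (p + p//4 - p//100 + p//400) mod 7 = (1906 + 476 - 19 + 4) mod 7 = 2367 mod 7 = 1 -> Tuesday (Mon=0 ... Sun=6)
Day of year: 1; offset = 0
Weekday index = (1 + 0) mod 7 = 1 -> Tuesday
Weekend days: Saturday, Sunday

No


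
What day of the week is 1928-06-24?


Date: June 24, 1928
Anchor: Jan 1, 1928. With p = 1928 - 1 = 1927: (p + p//4 - p//100 + p//400) mod 7 = (1927 + 481 - 19 + 4) mod 7 = 2393 mod 7 = 6 -> Sunday (Mon=0 ... Sun=6)
Days before June (Jan-May): 152; offset = 152 + 24 - 1 = 175
Weekday index = (6 + 175) mod 7 = 6

Day of the week: Sunday


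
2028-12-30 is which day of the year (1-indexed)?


Date: December 30, 2028
Days in months 1 through 11: 335
Plus 30 days in December

Day of year: 365


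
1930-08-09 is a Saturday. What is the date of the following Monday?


Current: Saturday
Target: Monday
Days ahead: 2

Next Monday: 1930-08-11


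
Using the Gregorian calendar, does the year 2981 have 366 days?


Gregorian leap year rule: divisible by 4, but not by 100, unless also by 400.
2981 is not divisible by 4 -> not a leap year

No


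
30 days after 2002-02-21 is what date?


Start: 2002-02-21, add 30 days
February 2002 has 28 days: 28 - 21 = 7 days to February 28 -> 23 left
March 2002: 23 <= 31 -> lands on March 23

Result: 2002-03-23


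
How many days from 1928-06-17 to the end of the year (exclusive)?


Day of year: 169 of 366
Remaining = 366 - 169

197 days


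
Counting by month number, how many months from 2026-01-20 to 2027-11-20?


From January 2026 to November 2027
1 year * 12 = 12 months, plus 10 months = 22

22 months


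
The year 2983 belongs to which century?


Century = (year - 1) // 100 + 1
= (2983 - 1) // 100 + 1
= 2982 // 100 + 1
= 29 + 1

30th century


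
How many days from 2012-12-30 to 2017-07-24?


From 2012-12-30 to 2017-07-24
2012-12-30: days before December = 31 + 29 + 31 + 30 + 31 + 30 + 31 + 31 + 30 + 31 + 30 = 335 (2012 is a leap year); day of year = 335 + 30 = 365
2017-07-24: days before July = 31 + 28 + 31 + 30 + 31 + 30 = 181 (2017 is not a leap year); day of year = 181 + 24 = 205
Rest of 2012: 366 - 365 = 1
Full years 2013 (365), 2014 (365), 2015 (365), 2016 (366): 1461
Total = 1 + 1461 + 205 = 1667

1667 days


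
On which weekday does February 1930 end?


February 1930 has 28 days
Anchor: Jan 1, 1930. With p = 1930 - 1 = 1929: (p + p//4 - p//100 + p//400) mod 7 = (1929 + 482 - 19 + 4) mod 7 = 2396 mod 7 = 2 -> Wednesday (Mon=0 ... Sun=6)
Days before February (Jan): 31; February 1 index = (2 + 31) mod 7 = 5 -> Saturday
Last day offset: 28 - 1 = 27 days
Weekday index = (5 + 27) mod 7 = 4

Friday, February 28


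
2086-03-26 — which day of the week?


Date: March 26, 2086
Anchor: Jan 1, 2086. With p = 2086 - 1 = 2085: (p + p//4 - p//100 + p//400) mod 7 = (2085 + 521 - 20 + 5) mod 7 = 2591 mod 7 = 1 -> Tuesday (Mon=0 ... Sun=6)
Days before March (Jan-Feb): 59; offset = 59 + 26 - 1 = 84
Weekday index = (1 + 84) mod 7 = 1

Day of the week: Tuesday


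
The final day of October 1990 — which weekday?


October 1990 has 31 days
Anchor: Jan 1, 1990. With p = 1990 - 1 = 1989: (p + p//4 - p//100 + p//400) mod 7 = (1989 + 497 - 19 + 4) mod 7 = 2471 mod 7 = 0 -> Monday (Mon=0 ... Sun=6)
Days before October (Jan-Sep): 273; October 1 index = (0 + 273) mod 7 = 0 -> Monday
Last day offset: 31 - 1 = 30 days
Weekday index = (0 + 30) mod 7 = 2

Wednesday, October 31


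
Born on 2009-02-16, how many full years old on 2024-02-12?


Birth: 2009-02-16
Reference: 2024-02-12
Year difference: 2024 - 2009 = 15
Birthday not yet reached in 2024, subtract 1

14 years old


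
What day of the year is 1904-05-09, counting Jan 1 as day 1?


Date: May 9, 1904
Days in months 1 through 4: 121
Plus 9 days in May

Day of year: 130


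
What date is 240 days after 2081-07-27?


Start: 2081-07-27, add 240 days
July 2081 has 31 days: 31 - 27 = 4 days to July 31 -> 236 left
August 2081 has 31 days -> 205 left
September 2081 has 30 days -> 175 left
October 2081 has 31 days -> 144 left
November 2081 has 30 days -> 114 left
December 2081 has 31 days -> 83 left
January 2082 has 31 days -> 52 left
February 2082 has 28 days -> 24 left
March 2082: 24 <= 31 -> lands on March 24

Result: 2082-03-24


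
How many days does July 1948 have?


July 1948

31 days


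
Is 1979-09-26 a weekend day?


Anchor: Jan 1, 1979. With p = 1979 - 1 = 1978: (p + p//4 - p//100 + p//400) mod 7 = (1978 + 494 - 19 + 4) mod 7 = 2457 mod 7 = 0 -> Monday (Mon=0 ... Sun=6)
Day of year: 269; offset = 268
Weekday index = (0 + 268) mod 7 = 2 -> Wednesday
Weekend days: Saturday, Sunday

No


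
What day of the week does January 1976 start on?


Target: January 1, 1976
Anchor: Jan 1, 1976. With p = 1976 - 1 = 1975: (p + p//4 - p//100 + p//400) mod 7 = (1975 + 493 - 19 + 4) mod 7 = 2453 mod 7 = 3 -> Thursday (Mon=0 ... Sun=6)
Offset from anchor: 0 days
Weekday index = (3 + 0) mod 7 = 3

Thursday


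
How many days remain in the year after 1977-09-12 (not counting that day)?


Day of year: 255 of 365
Remaining = 365 - 255

110 days


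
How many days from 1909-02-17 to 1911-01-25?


From 1909-02-17 to 1911-01-25
1909-02-17: days before February = 31; day of year = 31 + 17 = 48
1911-01-25: day of year = 25
Rest of 1909: 365 - 48 = 317
Full years 1910 (365): 365
Total = 317 + 365 + 25 = 707

707 days


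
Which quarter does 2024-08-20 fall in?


Month: August (month 8)
Q1: Jan-Mar, Q2: Apr-Jun, Q3: Jul-Sep, Q4: Oct-Dec

Q3


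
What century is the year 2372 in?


Century = (year - 1) // 100 + 1
= (2372 - 1) // 100 + 1
= 2371 // 100 + 1
= 23 + 1

24th century


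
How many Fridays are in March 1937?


March 1937 has 31 days
Anchor: Jan 1, 1937. With p = 1937 - 1 = 1936: (p + p//4 - p//100 + p//400) mod 7 = (1936 + 484 - 19 + 4) mod 7 = 2405 mod 7 = 4 -> Friday (Mon=0 ... Sun=6)
Days before March (Jan-Feb): 59; March 1 index = (4 + 59) mod 7 = 0 -> Monday
First Friday is March 5
Fridays: 5, 12, 19, 26

4 Fridays


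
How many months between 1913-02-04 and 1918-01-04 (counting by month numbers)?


From February 1913 to January 1918
5 years * 12 = 60 months, minus 1 month = 59

59 months


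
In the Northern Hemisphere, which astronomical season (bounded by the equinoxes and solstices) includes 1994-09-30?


Date: September 30
Astronomical Autumn (approx.; exact equinox/solstice day varies by year): September 22 to December 20
September 30 falls within the Autumn window

Autumn


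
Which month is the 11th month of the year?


Month 11 of 12

November


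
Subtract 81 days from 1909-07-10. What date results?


Start: 1909-07-10, subtract 81 days
Back 10 days from July 10 reaches June 30, 1909 -> 71 left
June 1909 has 30 days -> back to May 31, 1909 -> 41 left
May 1909 has 31 days -> back to April 30, 1909 -> 10 left
April 1909: 30 - 10 = 20 -> lands on April 20

Result: 1909-04-20


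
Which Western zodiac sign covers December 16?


Date: December 16
Conventional tropical zodiac dates: Sagittarius from November 22 onward; Capricorn starts December 22
December 16 falls within the Sagittarius range

Sagittarius


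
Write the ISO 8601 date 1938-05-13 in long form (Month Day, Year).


ISO 1938-05-13 parses as year=1938, month=05, day=13
Month 5 -> May

May 13, 1938


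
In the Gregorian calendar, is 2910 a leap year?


Gregorian leap year rule: divisible by 4, but not by 100, unless also by 400.
2910 is not divisible by 4 -> not a leap year

No


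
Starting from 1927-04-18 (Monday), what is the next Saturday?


Current: Monday
Target: Saturday
Days ahead: 5

Next Saturday: 1927-04-23


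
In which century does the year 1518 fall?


Century = (year - 1) // 100 + 1
= (1518 - 1) // 100 + 1
= 1517 // 100 + 1
= 15 + 1

16th century


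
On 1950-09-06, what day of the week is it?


Date: September 6, 1950
Anchor: Jan 1, 1950. With p = 1950 - 1 = 1949: (p + p//4 - p//100 + p//400) mod 7 = (1949 + 487 - 19 + 4) mod 7 = 2421 mod 7 = 6 -> Sunday (Mon=0 ... Sun=6)
Days before September (Jan-Aug): 243; offset = 243 + 6 - 1 = 248
Weekday index = (6 + 248) mod 7 = 2

Day of the week: Wednesday


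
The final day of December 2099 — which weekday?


December 2099 has 31 days
Anchor: Jan 1, 2099. With p = 2099 - 1 = 2098: (p + p//4 - p//100 + p//400) mod 7 = (2098 + 524 - 20 + 5) mod 7 = 2607 mod 7 = 3 -> Thursday (Mon=0 ... Sun=6)
Days before December (Jan-Nov): 334; December 1 index = (3 + 334) mod 7 = 1 -> Tuesday
Last day offset: 31 - 1 = 30 days
Weekday index = (1 + 30) mod 7 = 3

Thursday, December 31


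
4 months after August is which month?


August is month 8
8 + 4 = 12

December


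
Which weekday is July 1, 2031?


Target: July 1, 2031
Anchor: Jan 1, 2031. With p = 2031 - 1 = 2030: (p + p//4 - p//100 + p//400) mod 7 = (2030 + 507 - 20 + 5) mod 7 = 2522 mod 7 = 2 -> Wednesday (Mon=0 ... Sun=6)
Days before July (Jan-Jun): 181 days
Weekday index = (2 + 181) mod 7 = 1

Tuesday


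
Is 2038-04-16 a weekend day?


Anchor: Jan 1, 2038. With p = 2038 - 1 = 2037: (p + p//4 - p//100 + p//400) mod 7 = (2037 + 509 - 20 + 5) mod 7 = 2531 mod 7 = 4 -> Friday (Mon=0 ... Sun=6)
Day of year: 106; offset = 105
Weekday index = (4 + 105) mod 7 = 4 -> Friday
Weekend days: Saturday, Sunday

No


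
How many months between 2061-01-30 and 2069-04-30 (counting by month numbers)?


From January 2061 to April 2069
8 years * 12 = 96 months, plus 3 months = 99

99 months


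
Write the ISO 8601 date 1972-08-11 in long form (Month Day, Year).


ISO 1972-08-11 parses as year=1972, month=08, day=11
Month 8 -> August

August 11, 1972


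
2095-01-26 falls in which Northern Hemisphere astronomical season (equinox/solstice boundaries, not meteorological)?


Date: January 26
Astronomical Winter (approx.; exact equinox/solstice day varies by year): December 21 to March 19
January 26 falls within the Winter window

Winter


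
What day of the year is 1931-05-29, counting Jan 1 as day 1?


Date: May 29, 1931
Days in months 1 through 4: 120
Plus 29 days in May

Day of year: 149


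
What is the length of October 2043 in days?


October 2043

31 days


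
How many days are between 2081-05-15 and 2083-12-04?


From 2081-05-15 to 2083-12-04
2081-05-15: days before May = 31 + 28 + 31 + 30 = 120 (2081 is not a leap year); day of year = 120 + 15 = 135
2083-12-04: days before December = 31 + 28 + 31 + 30 + 31 + 30 + 31 + 31 + 30 + 31 + 30 = 334 (2083 is not a leap year); day of year = 334 + 4 = 338
Rest of 2081: 365 - 135 = 230
Full years 2082 (365): 365
Total = 230 + 365 + 338 = 933

933 days


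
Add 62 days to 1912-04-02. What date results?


Start: 1912-04-02, add 62 days
April 1912 has 30 days: 30 - 2 = 28 days to April 30 -> 34 left
May 1912 has 31 days -> 3 left
June 1912: 3 <= 30 -> lands on June 3

Result: 1912-06-03


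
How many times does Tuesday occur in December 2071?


December 2071 has 31 days
Anchor: Jan 1, 2071. With p = 2071 - 1 = 2070: (p + p//4 - p//100 + p//400) mod 7 = (2070 + 517 - 20 + 5) mod 7 = 2572 mod 7 = 3 -> Thursday (Mon=0 ... Sun=6)
Days before December (Jan-Nov): 334; December 1 index = (3 + 334) mod 7 = 1 -> Tuesday
First Tuesday is December 1
Tuesdays: 1, 8, 15, 22, 29

5 Tuesdays


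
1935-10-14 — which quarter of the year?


Month: October (month 10)
Q1: Jan-Mar, Q2: Apr-Jun, Q3: Jul-Sep, Q4: Oct-Dec

Q4


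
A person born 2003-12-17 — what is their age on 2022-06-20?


Birth: 2003-12-17
Reference: 2022-06-20
Year difference: 2022 - 2003 = 19
Birthday not yet reached in 2022, subtract 1

18 years old


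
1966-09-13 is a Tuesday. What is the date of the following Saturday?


Current: Tuesday
Target: Saturday
Days ahead: 4

Next Saturday: 1966-09-17


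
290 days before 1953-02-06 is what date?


Start: 1953-02-06, subtract 290 days
Back 6 days from February 6 reaches January 31, 1953 -> 284 left
January 1953 has 31 days -> back to December 31, 1952 -> 253 left
December 1952 has 31 days -> back to November 30, 1952 -> 222 left
November 1952 has 30 days -> back to October 31, 1952 -> 192 left
October 1952 has 31 days -> back to September 30, 1952 -> 161 left
September 1952 has 30 days -> back to August 31, 1952 -> 131 left
August 1952 has 31 days -> back to July 31, 1952 -> 100 left
July 1952 has 31 days -> back to June 30, 1952 -> 69 left
June 1952 has 30 days -> back to May 31, 1952 -> 39 left
May 1952 has 31 days -> back to April 30, 1952 -> 8 left
April 1952: 30 - 8 = 22 -> lands on April 22

Result: 1952-04-22


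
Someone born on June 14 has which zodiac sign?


Date: June 14
Conventional tropical zodiac dates: Gemini from May 21 onward; Cancer starts June 21
June 14 falls within the Gemini range

Gemini


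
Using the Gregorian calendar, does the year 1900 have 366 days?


Gregorian leap year rule: divisible by 4, but not by 100, unless also by 400.
1900 is divisible by 100 but not 400 -> not a leap year

No


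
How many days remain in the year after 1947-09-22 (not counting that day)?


Day of year: 265 of 365
Remaining = 365 - 265

100 days


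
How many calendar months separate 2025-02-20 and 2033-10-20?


From February 2025 to October 2033
8 years * 12 = 96 months, plus 8 months = 104

104 months


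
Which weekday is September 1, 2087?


Target: September 1, 2087
Anchor: Jan 1, 2087. With p = 2087 - 1 = 2086: (p + p//4 - p//100 + p//400) mod 7 = (2086 + 521 - 20 + 5) mod 7 = 2592 mod 7 = 2 -> Wednesday (Mon=0 ... Sun=6)
Days before September (Jan-Aug): 243 days
Weekday index = (2 + 243) mod 7 = 0

Monday


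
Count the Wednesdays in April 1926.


April 1926 has 30 days
Anchor: Jan 1, 1926. With p = 1926 - 1 = 1925: (p + p//4 - p//100 + p//400) mod 7 = (1925 + 481 - 19 + 4) mod 7 = 2391 mod 7 = 4 -> Friday (Mon=0 ... Sun=6)
Days before April (Jan-Mar): 90; April 1 index = (4 + 90) mod 7 = 3 -> Thursday
First Wednesday is April 7
Wednesdays: 7, 14, 21, 28

4 Wednesdays


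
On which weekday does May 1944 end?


May 1944 has 31 days
Anchor: Jan 1, 1944. With p = 1944 - 1 = 1943: (p + p//4 - p//100 + p//400) mod 7 = (1943 + 485 - 19 + 4) mod 7 = 2413 mod 7 = 5 -> Saturday (Mon=0 ... Sun=6)
Days before May (Jan-Apr): 121; May 1 index = (5 + 121) mod 7 = 0 -> Monday
Last day offset: 31 - 1 = 30 days
Weekday index = (0 + 30) mod 7 = 2

Wednesday, May 31


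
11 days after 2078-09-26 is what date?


Start: 2078-09-26, add 11 days
September 2078 has 30 days: 30 - 26 = 4 days to September 30 -> 7 left
October 2078: 7 <= 31 -> lands on October 7

Result: 2078-10-07


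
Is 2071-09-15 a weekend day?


Anchor: Jan 1, 2071. With p = 2071 - 1 = 2070: (p + p//4 - p//100 + p//400) mod 7 = (2070 + 517 - 20 + 5) mod 7 = 2572 mod 7 = 3 -> Thursday (Mon=0 ... Sun=6)
Day of year: 258; offset = 257
Weekday index = (3 + 257) mod 7 = 1 -> Tuesday
Weekend days: Saturday, Sunday

No


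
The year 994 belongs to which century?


Century = (year - 1) // 100 + 1
= (994 - 1) // 100 + 1
= 993 // 100 + 1
= 9 + 1

10th century


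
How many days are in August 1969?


August 1969

31 days


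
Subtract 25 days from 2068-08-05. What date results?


Start: 2068-08-05, subtract 25 days
Back 5 days from August 5 reaches July 31, 2068 -> 20 left
July 2068: 31 - 20 = 11 -> lands on July 11

Result: 2068-07-11


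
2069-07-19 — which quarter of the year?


Month: July (month 7)
Q1: Jan-Mar, Q2: Apr-Jun, Q3: Jul-Sep, Q4: Oct-Dec

Q3


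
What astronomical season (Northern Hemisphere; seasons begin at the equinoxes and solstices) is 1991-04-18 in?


Date: April 18
Astronomical Spring (approx.; exact equinox/solstice day varies by year): March 20 to June 20
April 18 falls within the Spring window

Spring


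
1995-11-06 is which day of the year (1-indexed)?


Date: November 6, 1995
Days in months 1 through 10: 304
Plus 6 days in November

Day of year: 310


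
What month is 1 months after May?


May is month 5
5 + 1 = 6

June


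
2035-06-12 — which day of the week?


Date: June 12, 2035
Anchor: Jan 1, 2035. With p = 2035 - 1 = 2034: (p + p//4 - p//100 + p//400) mod 7 = (2034 + 508 - 20 + 5) mod 7 = 2527 mod 7 = 0 -> Monday (Mon=0 ... Sun=6)
Days before June (Jan-May): 151; offset = 151 + 12 - 1 = 162
Weekday index = (0 + 162) mod 7 = 1

Day of the week: Tuesday


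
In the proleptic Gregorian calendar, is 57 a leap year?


Gregorian leap year rule: divisible by 4, but not by 100, unless also by 400.
57 is not divisible by 4 -> not a leap year

No


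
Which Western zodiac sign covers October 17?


Date: October 17
Conventional tropical zodiac dates: Libra from September 23 onward; Scorpio starts October 23
October 17 falls within the Libra range

Libra


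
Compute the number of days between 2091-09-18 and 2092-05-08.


From 2091-09-18 to 2092-05-08
2091-09-18: days before September = 31 + 28 + 31 + 30 + 31 + 30 + 31 + 31 = 243 (2091 is not a leap year); day of year = 243 + 18 = 261
2092-05-08: days before May = 31 + 29 + 31 + 30 = 121 (2092 is a leap year); day of year = 121 + 8 = 129
Rest of 2091: 365 - 261 = 104
Total = 104 + 129 = 233

233 days


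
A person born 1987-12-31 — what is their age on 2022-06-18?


Birth: 1987-12-31
Reference: 2022-06-18
Year difference: 2022 - 1987 = 35
Birthday not yet reached in 2022, subtract 1

34 years old


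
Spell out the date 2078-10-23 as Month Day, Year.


ISO 2078-10-23 parses as year=2078, month=10, day=23
Month 10 -> October

October 23, 2078


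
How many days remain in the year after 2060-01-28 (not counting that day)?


Day of year: 28 of 366
Remaining = 366 - 28

338 days


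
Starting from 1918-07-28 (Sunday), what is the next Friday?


Current: Sunday
Target: Friday
Days ahead: 5

Next Friday: 1918-08-02


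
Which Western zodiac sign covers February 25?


Date: February 25
Conventional tropical zodiac dates: Pisces from February 19 onward; Aries starts March 21
February 25 falls within the Pisces range

Pisces


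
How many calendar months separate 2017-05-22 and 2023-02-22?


From May 2017 to February 2023
6 years * 12 = 72 months, minus 3 months = 69

69 months


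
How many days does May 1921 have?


May 1921

31 days


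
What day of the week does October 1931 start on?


Target: October 1, 1931
Anchor: Jan 1, 1931. With p = 1931 - 1 = 1930: (p + p//4 - p//100 + p//400) mod 7 = (1930 + 482 - 19 + 4) mod 7 = 2397 mod 7 = 3 -> Thursday (Mon=0 ... Sun=6)
Days before October (Jan-Sep): 273 days
Weekday index = (3 + 273) mod 7 = 3

Thursday


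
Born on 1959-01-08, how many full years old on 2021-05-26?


Birth: 1959-01-08
Reference: 2021-05-26
Year difference: 2021 - 1959 = 62

62 years old


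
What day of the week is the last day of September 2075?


September 2075 has 30 days
Anchor: Jan 1, 2075. With p = 2075 - 1 = 2074: (p + p//4 - p//100 + p//400) mod 7 = (2074 + 518 - 20 + 5) mod 7 = 2577 mod 7 = 1 -> Tuesday (Mon=0 ... Sun=6)
Days before September (Jan-Aug): 243; September 1 index = (1 + 243) mod 7 = 6 -> Sunday
Last day offset: 30 - 1 = 29 days
Weekday index = (6 + 29) mod 7 = 0

Monday, September 30


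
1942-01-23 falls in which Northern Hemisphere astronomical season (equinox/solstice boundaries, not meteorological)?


Date: January 23
Astronomical Winter (approx.; exact equinox/solstice day varies by year): December 21 to March 19
January 23 falls within the Winter window

Winter


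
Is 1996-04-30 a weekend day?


Anchor: Jan 1, 1996. With p = 1996 - 1 = 1995: (p + p//4 - p//100 + p//400) mod 7 = (1995 + 498 - 19 + 4) mod 7 = 2478 mod 7 = 0 -> Monday (Mon=0 ... Sun=6)
Day of year: 121; offset = 120
Weekday index = (0 + 120) mod 7 = 1 -> Tuesday
Weekend days: Saturday, Sunday

No


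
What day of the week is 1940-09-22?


Date: September 22, 1940
Anchor: Jan 1, 1940. With p = 1940 - 1 = 1939: (p + p//4 - p//100 + p//400) mod 7 = (1939 + 484 - 19 + 4) mod 7 = 2408 mod 7 = 0 -> Monday (Mon=0 ... Sun=6)
Days before September (Jan-Aug): 244; offset = 244 + 22 - 1 = 265
Weekday index = (0 + 265) mod 7 = 6

Day of the week: Sunday


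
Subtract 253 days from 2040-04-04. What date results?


Start: 2040-04-04, subtract 253 days
Back 4 days from April 4 reaches March 31, 2040 -> 249 left
March 2040 has 31 days -> back to February 29, 2040 -> 218 left
February 2040 has 29 days -> back to January 31, 2040 -> 189 left
January 2040 has 31 days -> back to December 31, 2039 -> 158 left
December 2039 has 31 days -> back to November 30, 2039 -> 127 left
November 2039 has 30 days -> back to October 31, 2039 -> 97 left
October 2039 has 31 days -> back to September 30, 2039 -> 66 left
September 2039 has 30 days -> back to August 31, 2039 -> 36 left
August 2039 has 31 days -> back to July 31, 2039 -> 5 left
July 2039: 31 - 5 = 26 -> lands on July 26

Result: 2039-07-26


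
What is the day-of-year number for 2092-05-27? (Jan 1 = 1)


Date: May 27, 2092
Days in months 1 through 4: 121
Plus 27 days in May

Day of year: 148


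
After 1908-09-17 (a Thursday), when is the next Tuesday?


Current: Thursday
Target: Tuesday
Days ahead: 5

Next Tuesday: 1908-09-22


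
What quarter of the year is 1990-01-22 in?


Month: January (month 1)
Q1: Jan-Mar, Q2: Apr-Jun, Q3: Jul-Sep, Q4: Oct-Dec

Q1


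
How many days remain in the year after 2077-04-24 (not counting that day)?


Day of year: 114 of 365
Remaining = 365 - 114

251 days


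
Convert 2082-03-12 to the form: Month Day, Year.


ISO 2082-03-12 parses as year=2082, month=03, day=12
Month 3 -> March

March 12, 2082


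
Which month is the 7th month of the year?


Month 7 of 12

July


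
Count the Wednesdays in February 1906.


February 1906 has 28 days
Anchor: Jan 1, 1906. With p = 1906 - 1 = 1905: (p + p//4 - p//100 + p//400) mod 7 = (1905 + 476 - 19 + 4) mod 7 = 2366 mod 7 = 0 -> Monday (Mon=0 ... Sun=6)
Days before February (Jan): 31; February 1 index = (0 + 31) mod 7 = 3 -> Thursday
First Wednesday is February 7
Wednesdays: 7, 14, 21, 28

4 Wednesdays


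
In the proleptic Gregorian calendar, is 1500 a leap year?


Gregorian leap year rule: divisible by 4, but not by 100, unless also by 400.
1500 is divisible by 100 but not 400 -> not a leap year

No


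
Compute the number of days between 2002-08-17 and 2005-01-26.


From 2002-08-17 to 2005-01-26
2002-08-17: days before August = 31 + 28 + 31 + 30 + 31 + 30 + 31 = 212 (2002 is not a leap year); day of year = 212 + 17 = 229
2005-01-26: day of year = 26
Rest of 2002: 365 - 229 = 136
Full years 2003 (365), 2004 (366): 731
Total = 136 + 731 + 26 = 893

893 days


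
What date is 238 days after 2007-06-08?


Start: 2007-06-08, add 238 days
June 2007 has 30 days: 30 - 8 = 22 days to June 30 -> 216 left
July 2007 has 31 days -> 185 left
August 2007 has 31 days -> 154 left
September 2007 has 30 days -> 124 left
October 2007 has 31 days -> 93 left
November 2007 has 30 days -> 63 left
December 2007 has 31 days -> 32 left
January 2008 has 31 days -> 1 left
February 2008: 1 <= 29 -> lands on February 1

Result: 2008-02-01


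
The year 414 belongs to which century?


Century = (year - 1) // 100 + 1
= (414 - 1) // 100 + 1
= 413 // 100 + 1
= 4 + 1

5th century


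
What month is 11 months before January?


January is month 1
1 - 11 = -10; wrap: -10 + 12 = 2

February


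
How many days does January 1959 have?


January 1959

31 days


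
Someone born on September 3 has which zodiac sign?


Date: September 3
Conventional tropical zodiac dates: Virgo from August 23 onward; Libra starts September 23
September 3 falls within the Virgo range

Virgo


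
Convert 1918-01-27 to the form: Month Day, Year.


ISO 1918-01-27 parses as year=1918, month=01, day=27
Month 1 -> January

January 27, 1918


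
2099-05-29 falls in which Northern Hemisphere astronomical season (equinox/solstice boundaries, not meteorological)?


Date: May 29
Astronomical Spring (approx.; exact equinox/solstice day varies by year): March 20 to June 20
May 29 falls within the Spring window

Spring


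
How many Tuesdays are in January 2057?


January 2057 has 31 days
Anchor: Jan 1, 2057. With p = 2057 - 1 = 2056: (p + p//4 - p//100 + p//400) mod 7 = (2056 + 514 - 20 + 5) mod 7 = 2555 mod 7 = 0 -> Monday (Mon=0 ... Sun=6)
January 1 is the anchor itself -> Monday
First Tuesday is January 2
Tuesdays: 2, 9, 16, 23, 30

5 Tuesdays


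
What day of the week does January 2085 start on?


Target: January 1, 2085
Anchor: Jan 1, 2085. With p = 2085 - 1 = 2084: (p + p//4 - p//100 + p//400) mod 7 = (2084 + 521 - 20 + 5) mod 7 = 2590 mod 7 = 0 -> Monday (Mon=0 ... Sun=6)
Offset from anchor: 0 days
Weekday index = (0 + 0) mod 7 = 0

Monday


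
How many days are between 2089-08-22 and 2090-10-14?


From 2089-08-22 to 2090-10-14
2089-08-22: days before August = 31 + 28 + 31 + 30 + 31 + 30 + 31 = 212 (2089 is not a leap year); day of year = 212 + 22 = 234
2090-10-14: days before October = 31 + 28 + 31 + 30 + 31 + 30 + 31 + 31 + 30 = 273 (2090 is not a leap year); day of year = 273 + 14 = 287
Rest of 2089: 365 - 234 = 131
Total = 131 + 287 = 418

418 days


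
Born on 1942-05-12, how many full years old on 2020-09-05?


Birth: 1942-05-12
Reference: 2020-09-05
Year difference: 2020 - 1942 = 78

78 years old


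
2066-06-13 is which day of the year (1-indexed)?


Date: June 13, 2066
Days in months 1 through 5: 151
Plus 13 days in June

Day of year: 164


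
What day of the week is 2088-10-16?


Date: October 16, 2088
Anchor: Jan 1, 2088. With p = 2088 - 1 = 2087: (p + p//4 - p//100 + p//400) mod 7 = (2087 + 521 - 20 + 5) mod 7 = 2593 mod 7 = 3 -> Thursday (Mon=0 ... Sun=6)
Days before October (Jan-Sep): 274; offset = 274 + 16 - 1 = 289
Weekday index = (3 + 289) mod 7 = 5

Day of the week: Saturday


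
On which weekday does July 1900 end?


July 1900 has 31 days
Anchor: Jan 1, 1900. With p = 1900 - 1 = 1899: (p + p//4 - p//100 + p//400) mod 7 = (1899 + 474 - 18 + 4) mod 7 = 2359 mod 7 = 0 -> Monday (Mon=0 ... Sun=6)
Days before July (Jan-Jun): 181; July 1 index = (0 + 181) mod 7 = 6 -> Sunday
Last day offset: 31 - 1 = 30 days
Weekday index = (6 + 30) mod 7 = 1

Tuesday, July 31


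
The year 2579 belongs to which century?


Century = (year - 1) // 100 + 1
= (2579 - 1) // 100 + 1
= 2578 // 100 + 1
= 25 + 1

26th century


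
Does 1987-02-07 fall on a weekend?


Anchor: Jan 1, 1987. With p = 1987 - 1 = 1986: (p + p//4 - p//100 + p//400) mod 7 = (1986 + 496 - 19 + 4) mod 7 = 2467 mod 7 = 3 -> Thursday (Mon=0 ... Sun=6)
Day of year: 38; offset = 37
Weekday index = (3 + 37) mod 7 = 5 -> Saturday
Weekend days: Saturday, Sunday

Yes


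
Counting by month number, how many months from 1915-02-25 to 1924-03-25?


From February 1915 to March 1924
9 years * 12 = 108 months, plus 1 month = 109

109 months


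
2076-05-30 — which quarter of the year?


Month: May (month 5)
Q1: Jan-Mar, Q2: Apr-Jun, Q3: Jul-Sep, Q4: Oct-Dec

Q2


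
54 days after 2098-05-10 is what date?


Start: 2098-05-10, add 54 days
May 2098 has 31 days: 31 - 10 = 21 days to May 31 -> 33 left
June 2098 has 30 days -> 3 left
July 2098: 3 <= 31 -> lands on July 3

Result: 2098-07-03


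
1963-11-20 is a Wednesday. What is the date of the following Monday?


Current: Wednesday
Target: Monday
Days ahead: 5

Next Monday: 1963-11-25


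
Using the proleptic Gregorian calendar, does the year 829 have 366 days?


Gregorian leap year rule: divisible by 4, but not by 100, unless also by 400.
829 is not divisible by 4 -> not a leap year

No


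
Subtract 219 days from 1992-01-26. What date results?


Start: 1992-01-26, subtract 219 days
Back 26 days from January 26 reaches December 31, 1991 -> 193 left
December 1991 has 31 days -> back to November 30, 1991 -> 162 left
November 1991 has 30 days -> back to October 31, 1991 -> 132 left
October 1991 has 31 days -> back to September 30, 1991 -> 101 left
September 1991 has 30 days -> back to August 31, 1991 -> 71 left
August 1991 has 31 days -> back to July 31, 1991 -> 40 left
July 1991 has 31 days -> back to June 30, 1991 -> 9 left
June 1991: 30 - 9 = 21 -> lands on June 21

Result: 1991-06-21


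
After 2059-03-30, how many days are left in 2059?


Day of year: 89 of 365
Remaining = 365 - 89

276 days


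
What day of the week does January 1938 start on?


Target: January 1, 1938
Anchor: Jan 1, 1938. With p = 1938 - 1 = 1937: (p + p//4 - p//100 + p//400) mod 7 = (1937 + 484 - 19 + 4) mod 7 = 2406 mod 7 = 5 -> Saturday (Mon=0 ... Sun=6)
Offset from anchor: 0 days
Weekday index = (5 + 0) mod 7 = 5

Saturday


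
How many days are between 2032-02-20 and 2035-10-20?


From 2032-02-20 to 2035-10-20
2032-02-20: days before February = 31; day of year = 31 + 20 = 51
2035-10-20: days before October = 31 + 28 + 31 + 30 + 31 + 30 + 31 + 31 + 30 = 273 (2035 is not a leap year); day of year = 273 + 20 = 293
Rest of 2032: 366 - 51 = 315
Full years 2033 (365), 2034 (365): 730
Total = 315 + 730 + 293 = 1338

1338 days


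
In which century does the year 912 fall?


Century = (year - 1) // 100 + 1
= (912 - 1) // 100 + 1
= 911 // 100 + 1
= 9 + 1

10th century


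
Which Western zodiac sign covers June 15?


Date: June 15
Conventional tropical zodiac dates: Gemini from May 21 onward; Cancer starts June 21
June 15 falls within the Gemini range

Gemini


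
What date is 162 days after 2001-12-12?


Start: 2001-12-12, add 162 days
December 2001 has 31 days: 31 - 12 = 19 days to December 31 -> 143 left
January 2002 has 31 days -> 112 left
February 2002 has 28 days -> 84 left
March 2002 has 31 days -> 53 left
April 2002 has 30 days -> 23 left
May 2002: 23 <= 31 -> lands on May 23

Result: 2002-05-23


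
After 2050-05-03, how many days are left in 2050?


Day of year: 123 of 365
Remaining = 365 - 123

242 days


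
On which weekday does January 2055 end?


January 2055 has 31 days
Anchor: Jan 1, 2055. With p = 2055 - 1 = 2054: (p + p//4 - p//100 + p//400) mod 7 = (2054 + 513 - 20 + 5) mod 7 = 2552 mod 7 = 4 -> Friday (Mon=0 ... Sun=6)
January 1 is the anchor itself -> Friday
Last day offset: 31 - 1 = 30 days
Weekday index = (4 + 30) mod 7 = 6

Sunday, January 31


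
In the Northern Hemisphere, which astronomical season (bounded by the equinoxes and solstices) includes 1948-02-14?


Date: February 14
Astronomical Winter (approx.; exact equinox/solstice day varies by year): December 21 to March 19
February 14 falls within the Winter window

Winter


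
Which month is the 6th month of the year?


Month 6 of 12

June


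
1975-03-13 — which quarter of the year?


Month: March (month 3)
Q1: Jan-Mar, Q2: Apr-Jun, Q3: Jul-Sep, Q4: Oct-Dec

Q1


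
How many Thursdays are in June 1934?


June 1934 has 30 days
Anchor: Jan 1, 1934. With p = 1934 - 1 = 1933: (p + p//4 - p//100 + p//400) mod 7 = (1933 + 483 - 19 + 4) mod 7 = 2401 mod 7 = 0 -> Monday (Mon=0 ... Sun=6)
Days before June (Jan-May): 151; June 1 index = (0 + 151) mod 7 = 4 -> Friday
First Thursday is June 7
Thursdays: 7, 14, 21, 28

4 Thursdays


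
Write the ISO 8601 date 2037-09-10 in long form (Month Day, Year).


ISO 2037-09-10 parses as year=2037, month=09, day=10
Month 9 -> September

September 10, 2037
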